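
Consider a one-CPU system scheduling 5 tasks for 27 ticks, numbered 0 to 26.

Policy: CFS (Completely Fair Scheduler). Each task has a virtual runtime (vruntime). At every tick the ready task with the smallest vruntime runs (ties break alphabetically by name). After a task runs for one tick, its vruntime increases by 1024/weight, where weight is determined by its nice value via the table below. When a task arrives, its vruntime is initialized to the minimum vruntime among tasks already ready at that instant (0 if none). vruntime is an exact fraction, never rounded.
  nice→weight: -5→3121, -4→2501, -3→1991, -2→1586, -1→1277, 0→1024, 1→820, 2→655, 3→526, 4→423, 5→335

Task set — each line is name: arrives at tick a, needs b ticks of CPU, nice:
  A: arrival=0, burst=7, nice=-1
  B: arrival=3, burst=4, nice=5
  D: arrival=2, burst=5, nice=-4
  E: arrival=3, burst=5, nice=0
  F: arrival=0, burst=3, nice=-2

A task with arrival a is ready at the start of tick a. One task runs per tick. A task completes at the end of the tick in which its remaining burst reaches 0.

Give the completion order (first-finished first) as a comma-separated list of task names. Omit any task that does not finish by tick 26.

t=0: vr[A=0 F=0] → run A
t=1: vr[A=1024/1277 F=0] → run F
t=2: vr[A=1024/1277 D=512/793 F=512/793] → run D
t=3: vr[A=1024/1277 B=512/793 D=34304/32513 E=512/793 F=512/793] → run B
t=4: vr[A=1024/1277 B=983552/265655 D=34304/32513 E=512/793 F=512/793] → run E
t=5: vr[A=1024/1277 B=983552/265655 D=34304/32513 E=1305/793 F=512/793] → run F
t=6: vr[A=1024/1277 B=983552/265655 D=34304/32513 E=1305/793 F=1024/793] → run A
t=7: vr[A=2048/1277 B=983552/265655 D=34304/32513 E=1305/793 F=1024/793] → run D
t=8: vr[A=2048/1277 B=983552/265655 D=47616/32513 E=1305/793 F=1024/793] → run F
t=9: vr[A=2048/1277 B=983552/265655 D=47616/32513 E=1305/793] → run D
t=10: vr[A=2048/1277 B=983552/265655 D=60928/32513 E=1305/793] → run A
t=11: vr[A=3072/1277 B=983552/265655 D=60928/32513 E=1305/793] → run E
t=12: vr[A=3072/1277 B=983552/265655 D=60928/32513 E=2098/793] → run D
t=13: vr[A=3072/1277 B=983552/265655 D=74240/32513 E=2098/793] → run D
t=14: vr[A=3072/1277 B=983552/265655 E=2098/793] → run A
t=15: vr[A=4096/1277 B=983552/265655 E=2098/793] → run E
t=16: vr[A=4096/1277 B=983552/265655 E=2891/793] → run A
t=17: vr[A=5120/1277 B=983552/265655 E=2891/793] → run E
t=18: vr[A=5120/1277 B=983552/265655 E=3684/793] → run B
t=19: vr[A=5120/1277 B=1795584/265655 E=3684/793] → run A
t=20: vr[A=6144/1277 B=1795584/265655 E=3684/793] → run E
t=21: vr[A=6144/1277 B=1795584/265655] → run A
t=22: vr[B=1795584/265655] → run B
t=23: vr[B=2607616/265655] → run B
t=24: (idle)
t=25: (idle)
t=26: (idle)

completion order = F, D, E, A, B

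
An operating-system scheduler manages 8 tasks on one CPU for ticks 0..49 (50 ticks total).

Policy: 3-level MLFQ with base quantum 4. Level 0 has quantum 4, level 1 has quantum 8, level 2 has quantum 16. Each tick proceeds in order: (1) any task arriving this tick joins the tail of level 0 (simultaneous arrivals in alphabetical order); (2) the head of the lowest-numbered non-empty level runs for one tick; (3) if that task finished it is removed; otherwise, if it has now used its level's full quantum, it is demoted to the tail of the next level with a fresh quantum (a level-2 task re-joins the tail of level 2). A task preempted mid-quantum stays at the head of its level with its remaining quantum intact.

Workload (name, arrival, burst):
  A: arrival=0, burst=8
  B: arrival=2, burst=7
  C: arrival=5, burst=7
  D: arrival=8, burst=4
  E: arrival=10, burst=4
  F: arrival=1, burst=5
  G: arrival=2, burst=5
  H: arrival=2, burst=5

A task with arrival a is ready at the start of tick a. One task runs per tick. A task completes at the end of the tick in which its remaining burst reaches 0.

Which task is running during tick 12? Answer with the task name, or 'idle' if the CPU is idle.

t=0: L0/L1/L2 = A/-/- → run A
t=1: L0/L1/L2 = AF/-/- → run A
t=2: L0/L1/L2 = AFBGH/-/- → run A
t=3: L0/L1/L2 = AFBGH/-/- → run A
t=4: L0/L1/L2 = FBGH/A/- → run F
t=5: L0/L1/L2 = FBGHC/A/- → run F
t=6: L0/L1/L2 = FBGHC/A/- → run F
t=7: L0/L1/L2 = FBGHC/A/- → run F
t=8: L0/L1/L2 = BGHCD/AF/- → run B
t=9: L0/L1/L2 = BGHCD/AF/- → run B
t=10: L0/L1/L2 = BGHCDE/AF/- → run B
t=11: L0/L1/L2 = BGHCDE/AF/- → run B
t=12: L0/L1/L2 = GHCDE/AFB/- → run G
t=13: L0/L1/L2 = GHCDE/AFB/- → run G
t=14: L0/L1/L2 = GHCDE/AFB/- → run G
t=15: L0/L1/L2 = GHCDE/AFB/- → run G
t=16: L0/L1/L2 = HCDE/AFBG/- → run H
t=17: L0/L1/L2 = HCDE/AFBG/- → run H
t=18: L0/L1/L2 = HCDE/AFBG/- → run H
t=19: L0/L1/L2 = HCDE/AFBG/- → run H
t=20: L0/L1/L2 = CDE/AFBGH/- → run C
t=21: L0/L1/L2 = CDE/AFBGH/- → run C
t=22: L0/L1/L2 = CDE/AFBGH/- → run C
t=23: L0/L1/L2 = CDE/AFBGH/- → run C
t=24: L0/L1/L2 = DE/AFBGHC/- → run D
t=25: L0/L1/L2 = DE/AFBGHC/- → run D
t=26: L0/L1/L2 = DE/AFBGHC/- → run D
t=27: L0/L1/L2 = DE/AFBGHC/- → run D
t=28: L0/L1/L2 = E/AFBGHC/- → run E
t=29: L0/L1/L2 = E/AFBGHC/- → run E
t=30: L0/L1/L2 = E/AFBGHC/- → run E
t=31: L0/L1/L2 = E/AFBGHC/- → run E
t=32: L0/L1/L2 = -/AFBGHC/- → run A
t=33: L0/L1/L2 = -/AFBGHC/- → run A
t=34: L0/L1/L2 = -/AFBGHC/- → run A
t=35: L0/L1/L2 = -/AFBGHC/- → run A
t=36: L0/L1/L2 = -/FBGHC/- → run F
t=37: L0/L1/L2 = -/BGHC/- → run B
t=38: L0/L1/L2 = -/BGHC/- → run B
t=39: L0/L1/L2 = -/BGHC/- → run B
t=40: L0/L1/L2 = -/GHC/- → run G
t=41: L0/L1/L2 = -/HC/- → run H
t=42: L0/L1/L2 = -/C/- → run C
t=43: L0/L1/L2 = -/C/- → run C
t=44: L0/L1/L2 = -/C/- → run C
t=45: (idle)
t=46: (idle)
t=47: (idle)
t=48: (idle)
t=49: (idle)

running at tick 12 = G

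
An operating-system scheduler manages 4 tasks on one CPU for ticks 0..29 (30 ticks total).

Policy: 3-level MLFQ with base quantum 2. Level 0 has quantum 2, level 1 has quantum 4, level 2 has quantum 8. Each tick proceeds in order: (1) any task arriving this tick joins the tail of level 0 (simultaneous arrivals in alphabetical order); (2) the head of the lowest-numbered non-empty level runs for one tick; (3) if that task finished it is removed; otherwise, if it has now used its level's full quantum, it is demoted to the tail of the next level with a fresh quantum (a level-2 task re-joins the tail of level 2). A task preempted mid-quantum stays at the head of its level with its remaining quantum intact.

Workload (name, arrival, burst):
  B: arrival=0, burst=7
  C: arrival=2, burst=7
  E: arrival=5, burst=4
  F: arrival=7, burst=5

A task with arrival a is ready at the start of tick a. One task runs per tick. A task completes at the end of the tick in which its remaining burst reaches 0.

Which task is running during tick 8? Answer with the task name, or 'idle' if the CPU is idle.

t=0: L0/L1/L2 = B/-/- → run B
t=1: L0/L1/L2 = B/-/- → run B
t=2: L0/L1/L2 = C/B/- → run C
t=3: L0/L1/L2 = C/B/- → run C
t=4: L0/L1/L2 = -/BC/- → run B
t=5: L0/L1/L2 = E/BC/- → run E
t=6: L0/L1/L2 = E/BC/- → run E
t=7: L0/L1/L2 = F/BCE/- → run F
t=8: L0/L1/L2 = F/BCE/- → run F
t=9: L0/L1/L2 = -/BCEF/- → run B
t=10: L0/L1/L2 = -/BCEF/- → run B
t=11: L0/L1/L2 = -/BCEF/- → run B
t=12: L0/L1/L2 = -/CEF/B → run C
t=13: L0/L1/L2 = -/CEF/B → run C
t=14: L0/L1/L2 = -/CEF/B → run C
t=15: L0/L1/L2 = -/CEF/B → run C
t=16: L0/L1/L2 = -/EF/BC → run E
t=17: L0/L1/L2 = -/EF/BC → run E
t=18: L0/L1/L2 = -/F/BC → run F
t=19: L0/L1/L2 = -/F/BC → run F
t=20: L0/L1/L2 = -/F/BC → run F
t=21: L0/L1/L2 = -/-/BC → run B
t=22: L0/L1/L2 = -/-/C → run C
t=23: (idle)
t=24: (idle)
t=25: (idle)
t=26: (idle)
t=27: (idle)
t=28: (idle)
t=29: (idle)

running at tick 8 = F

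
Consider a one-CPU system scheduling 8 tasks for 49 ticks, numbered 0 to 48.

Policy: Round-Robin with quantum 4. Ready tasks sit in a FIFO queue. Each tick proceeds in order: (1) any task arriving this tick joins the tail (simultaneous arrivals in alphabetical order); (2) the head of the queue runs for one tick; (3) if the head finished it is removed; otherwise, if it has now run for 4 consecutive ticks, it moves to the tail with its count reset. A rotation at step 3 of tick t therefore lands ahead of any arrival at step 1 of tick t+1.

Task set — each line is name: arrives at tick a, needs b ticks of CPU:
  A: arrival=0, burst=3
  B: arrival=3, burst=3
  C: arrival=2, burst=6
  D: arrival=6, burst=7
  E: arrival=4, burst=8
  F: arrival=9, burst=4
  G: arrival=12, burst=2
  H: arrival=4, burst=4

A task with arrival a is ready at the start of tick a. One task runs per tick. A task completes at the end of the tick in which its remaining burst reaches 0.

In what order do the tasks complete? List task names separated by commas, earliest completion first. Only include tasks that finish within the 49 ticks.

t=0: queue=[A] q_used=0 → run A
t=1: queue=[A] q_used=1 → run A
t=2: queue=[A,C] q_used=2 → run A
t=3: queue=[C,B] q_used=0 → run C
t=4: queue=[C,B,E,H] q_used=1 → run C
t=5: queue=[C,B,E,H] q_used=2 → run C
t=6: queue=[C,B,E,H,D] q_used=3 → run C
t=7: queue=[B,E,H,D,C] q_used=0 → run B
t=8: queue=[B,E,H,D,C] q_used=1 → run B
t=9: queue=[B,E,H,D,C,F] q_used=2 → run B
t=10: queue=[E,H,D,C,F] q_used=0 → run E
t=11: queue=[E,H,D,C,F] q_used=1 → run E
t=12: queue=[E,H,D,C,F,G] q_used=2 → run E
t=13: queue=[E,H,D,C,F,G] q_used=3 → run E
t=14: queue=[H,D,C,F,G,E] q_used=0 → run H
t=15: queue=[H,D,C,F,G,E] q_used=1 → run H
t=16: queue=[H,D,C,F,G,E] q_used=2 → run H
t=17: queue=[H,D,C,F,G,E] q_used=3 → run H
t=18: queue=[D,C,F,G,E] q_used=0 → run D
t=19: queue=[D,C,F,G,E] q_used=1 → run D
t=20: queue=[D,C,F,G,E] q_used=2 → run D
t=21: queue=[D,C,F,G,E] q_used=3 → run D
t=22: queue=[C,F,G,E,D] q_used=0 → run C
t=23: queue=[C,F,G,E,D] q_used=1 → run C
t=24: queue=[F,G,E,D] q_used=0 → run F
t=25: queue=[F,G,E,D] q_used=1 → run F
t=26: queue=[F,G,E,D] q_used=2 → run F
t=27: queue=[F,G,E,D] q_used=3 → run F
t=28: queue=[G,E,D] q_used=0 → run G
t=29: queue=[G,E,D] q_used=1 → run G
t=30: queue=[E,D] q_used=0 → run E
t=31: queue=[E,D] q_used=1 → run E
t=32: queue=[E,D] q_used=2 → run E
t=33: queue=[E,D] q_used=3 → run E
t=34: queue=[D] q_used=0 → run D
t=35: queue=[D] q_used=1 → run D
t=36: queue=[D] q_used=2 → run D
t=37: (idle)
t=38: (idle)
t=39: (idle)
t=40: (idle)
t=41: (idle)
t=42: (idle)
t=43: (idle)
t=44: (idle)
t=45: (idle)
t=46: (idle)
t=47: (idle)
t=48: (idle)

completion order = A, B, H, C, F, G, E, D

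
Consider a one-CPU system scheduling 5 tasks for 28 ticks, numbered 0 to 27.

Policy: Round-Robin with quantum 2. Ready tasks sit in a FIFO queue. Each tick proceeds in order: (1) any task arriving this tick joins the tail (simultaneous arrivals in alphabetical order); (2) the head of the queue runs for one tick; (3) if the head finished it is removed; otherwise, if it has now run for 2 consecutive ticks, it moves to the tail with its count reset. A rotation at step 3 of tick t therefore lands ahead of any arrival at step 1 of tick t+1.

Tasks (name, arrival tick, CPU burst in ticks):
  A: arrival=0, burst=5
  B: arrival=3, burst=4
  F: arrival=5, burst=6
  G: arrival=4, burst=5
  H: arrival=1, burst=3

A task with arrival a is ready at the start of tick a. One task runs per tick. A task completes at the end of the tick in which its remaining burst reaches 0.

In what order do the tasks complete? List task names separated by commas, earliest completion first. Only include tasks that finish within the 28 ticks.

t=0: queue=[A] q_used=0 → run A
t=1: queue=[A,H] q_used=1 → run A
t=2: queue=[H,A] q_used=0 → run H
t=3: queue=[H,A,B] q_used=1 → run H
t=4: queue=[A,B,H,G] q_used=0 → run A
t=5: queue=[A,B,H,G,F] q_used=1 → run A
t=6: queue=[B,H,G,F,A] q_used=0 → run B
t=7: queue=[B,H,G,F,A] q_used=1 → run B
t=8: queue=[H,G,F,A,B] q_used=0 → run H
t=9: queue=[G,F,A,B] q_used=0 → run G
t=10: queue=[G,F,A,B] q_used=1 → run G
t=11: queue=[F,A,B,G] q_used=0 → run F
t=12: queue=[F,A,B,G] q_used=1 → run F
t=13: queue=[A,B,G,F] q_used=0 → run A
t=14: queue=[B,G,F] q_used=0 → run B
t=15: queue=[B,G,F] q_used=1 → run B
t=16: queue=[G,F] q_used=0 → run G
t=17: queue=[G,F] q_used=1 → run G
t=18: queue=[F,G] q_used=0 → run F
t=19: queue=[F,G] q_used=1 → run F
t=20: queue=[G,F] q_used=0 → run G
t=21: queue=[F] q_used=0 → run F
t=22: queue=[F] q_used=1 → run F
t=23: (idle)
t=24: (idle)
t=25: (idle)
t=26: (idle)
t=27: (idle)

completion order = H, A, B, G, F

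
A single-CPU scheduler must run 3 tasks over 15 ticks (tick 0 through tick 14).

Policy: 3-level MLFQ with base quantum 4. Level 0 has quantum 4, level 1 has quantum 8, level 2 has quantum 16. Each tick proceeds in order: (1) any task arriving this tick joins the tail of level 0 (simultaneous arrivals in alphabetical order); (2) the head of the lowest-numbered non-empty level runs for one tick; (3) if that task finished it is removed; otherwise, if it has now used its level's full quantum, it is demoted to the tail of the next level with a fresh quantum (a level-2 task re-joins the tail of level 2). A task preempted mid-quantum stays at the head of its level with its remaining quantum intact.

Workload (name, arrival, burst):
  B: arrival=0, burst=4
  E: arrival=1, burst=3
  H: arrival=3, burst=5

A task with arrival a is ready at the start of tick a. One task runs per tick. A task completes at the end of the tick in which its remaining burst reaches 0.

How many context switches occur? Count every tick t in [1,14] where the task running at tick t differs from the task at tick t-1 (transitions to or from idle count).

t=0: L0/L1/L2 = B/-/- → run B
t=1: L0/L1/L2 = BE/-/- → run B
t=2: L0/L1/L2 = BE/-/- → run B
t=3: L0/L1/L2 = BEH/-/- → run B
t=4: L0/L1/L2 = EH/-/- → run E
t=5: L0/L1/L2 = EH/-/- → run E
t=6: L0/L1/L2 = EH/-/- → run E
t=7: L0/L1/L2 = H/-/- → run H
t=8: L0/L1/L2 = H/-/- → run H
t=9: L0/L1/L2 = H/-/- → run H
t=10: L0/L1/L2 = H/-/- → run H
t=11: L0/L1/L2 = -/H/- → run H
t=12: (idle)
t=13: (idle)
t=14: (idle)

context switches = 3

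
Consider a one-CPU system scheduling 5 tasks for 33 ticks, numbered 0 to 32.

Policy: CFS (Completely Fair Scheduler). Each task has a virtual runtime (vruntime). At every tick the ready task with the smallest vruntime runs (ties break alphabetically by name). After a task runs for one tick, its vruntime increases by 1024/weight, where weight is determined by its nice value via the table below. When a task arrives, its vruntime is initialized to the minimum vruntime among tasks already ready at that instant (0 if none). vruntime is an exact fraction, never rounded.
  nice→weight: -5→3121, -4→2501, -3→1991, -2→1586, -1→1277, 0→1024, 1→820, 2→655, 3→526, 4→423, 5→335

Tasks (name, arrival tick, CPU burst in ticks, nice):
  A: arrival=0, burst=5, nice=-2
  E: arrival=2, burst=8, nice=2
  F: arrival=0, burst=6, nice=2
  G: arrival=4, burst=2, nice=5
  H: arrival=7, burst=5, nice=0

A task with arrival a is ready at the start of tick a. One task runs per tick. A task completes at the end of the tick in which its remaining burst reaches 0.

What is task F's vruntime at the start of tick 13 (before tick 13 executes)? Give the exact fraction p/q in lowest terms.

vruntime(F, start of tick 13) = 3072/655

t=0: vr[A=0 F=0] → run A
t=1: vr[A=512/793 F=0] → run F
t=2: vr[A=512/793 E=512/793 F=1024/655] → run A
t=3: vr[A=1024/793 E=512/793 F=1024/655] → run E
t=4: vr[A=1024/793 E=1147392/519415 F=1024/655 G=1024/793] → run A
t=5: vr[A=1536/793 E=1147392/519415 F=1024/655 G=1024/793] → run G
t=6: vr[A=1536/793 E=1147392/519415 F=1024/655 G=1155072/265655] → run F
t=7: vr[A=1536/793 E=1147392/519415 F=2048/655 G=1155072/265655 H=1536/793] → run A
t=8: vr[A=2048/793 E=1147392/519415 F=2048/655 G=1155072/265655 H=1536/793] → run H
t=9: vr[A=2048/793 E=1147392/519415 F=2048/655 G=1155072/265655 H=2329/793] → run E
t=10: vr[A=2048/793 E=1959424/519415 F=2048/655 G=1155072/265655 H=2329/793] → run A
t=11: vr[E=1959424/519415 F=2048/655 G=1155072/265655 H=2329/793] → run H
t=12: vr[E=1959424/519415 F=2048/655 G=1155072/265655 H=3122/793] → run F
t=13: vr[E=1959424/519415 F=3072/655 G=1155072/265655 H=3122/793] → run E
t=14: vr[E=2771456/519415 F=3072/655 G=1155072/265655 H=3122/793] → run H
t=15: vr[E=2771456/519415 F=3072/655 G=1155072/265655 H=3915/793] → run G
t=16: vr[E=2771456/519415 F=3072/655 H=3915/793] → run F
t=17: vr[E=2771456/519415 F=4096/655 H=3915/793] → run H
t=18: vr[E=2771456/519415 F=4096/655 H=4708/793] → run E
t=19: vr[E=3583488/519415 F=4096/655 H=4708/793] → run H
t=20: vr[E=3583488/519415 F=4096/655] → run F
t=21: vr[E=3583488/519415 F=1024/131] → run E
t=22: vr[E=879104/103883 F=1024/131] → run F
t=23: vr[E=879104/103883] → run E
t=24: vr[E=5207552/519415] → run E
t=25: vr[E=6019584/519415] → run E
t=26: (idle)
t=27: (idle)
t=28: (idle)
t=29: (idle)
t=30: (idle)
t=31: (idle)
t=32: (idle)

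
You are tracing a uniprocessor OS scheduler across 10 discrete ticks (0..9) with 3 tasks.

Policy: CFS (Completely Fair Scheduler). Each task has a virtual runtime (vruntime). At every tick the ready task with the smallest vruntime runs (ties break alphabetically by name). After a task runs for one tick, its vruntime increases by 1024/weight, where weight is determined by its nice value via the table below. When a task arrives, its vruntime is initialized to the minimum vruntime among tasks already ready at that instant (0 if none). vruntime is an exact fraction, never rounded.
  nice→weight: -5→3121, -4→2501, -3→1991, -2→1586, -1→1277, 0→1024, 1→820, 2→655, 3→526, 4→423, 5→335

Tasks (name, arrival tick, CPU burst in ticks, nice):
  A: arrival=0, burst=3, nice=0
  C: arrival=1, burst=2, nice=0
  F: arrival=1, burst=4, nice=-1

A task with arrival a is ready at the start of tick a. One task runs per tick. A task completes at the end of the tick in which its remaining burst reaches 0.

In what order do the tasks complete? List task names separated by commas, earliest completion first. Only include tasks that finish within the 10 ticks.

completion order = A, C, F

t=0: vr[A=0] → run A
t=1: vr[A=1 C=1 F=1] → run A
t=2: vr[A=2 C=1 F=1] → run C
t=3: vr[A=2 C=2 F=1] → run F
t=4: vr[A=2 C=2 F=2301/1277] → run F
t=5: vr[A=2 C=2 F=3325/1277] → run A
t=6: vr[C=2 F=3325/1277] → run C
t=7: vr[F=3325/1277] → run F
t=8: vr[F=4349/1277] → run F
t=9: (idle)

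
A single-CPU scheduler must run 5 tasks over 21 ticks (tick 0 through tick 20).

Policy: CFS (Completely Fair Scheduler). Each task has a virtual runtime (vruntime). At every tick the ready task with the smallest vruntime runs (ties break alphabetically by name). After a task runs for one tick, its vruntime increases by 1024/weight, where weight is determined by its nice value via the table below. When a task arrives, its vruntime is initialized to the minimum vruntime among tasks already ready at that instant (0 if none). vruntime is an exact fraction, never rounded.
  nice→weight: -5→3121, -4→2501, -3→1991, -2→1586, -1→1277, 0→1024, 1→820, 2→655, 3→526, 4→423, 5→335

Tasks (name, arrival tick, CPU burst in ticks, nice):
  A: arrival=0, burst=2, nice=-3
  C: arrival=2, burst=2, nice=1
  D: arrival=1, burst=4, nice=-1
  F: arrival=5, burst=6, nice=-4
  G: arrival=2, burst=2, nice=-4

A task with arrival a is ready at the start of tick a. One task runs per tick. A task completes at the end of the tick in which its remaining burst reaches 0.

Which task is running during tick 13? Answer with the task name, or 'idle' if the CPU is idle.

running at tick 13 = F

t=0: vr[A=0] → run A
t=1: vr[A=1024/1991 D=1024/1991] → run A
t=2: vr[C=1024/1991 D=1024/1991 G=1024/1991] → run C
t=3: vr[C=719616/408155 D=1024/1991 G=1024/1991] → run D
t=4: vr[C=719616/408155 D=3346432/2542507 G=1024/1991] → run G
t=5: vr[C=719616/408155 D=3346432/2542507 F=4599808/4979491 G=4599808/4979491] → run F
t=6: vr[C=719616/408155 D=3346432/2542507 F=6638592/4979491 G=4599808/4979491] → run G
t=7: vr[C=719616/408155 D=3346432/2542507 F=6638592/4979491] → run D
t=8: vr[C=719616/408155 D=5385216/2542507 F=6638592/4979491] → run F
t=9: vr[C=719616/408155 D=5385216/2542507 F=8677376/4979491] → run F
t=10: vr[C=719616/408155 D=5385216/2542507 F=10716160/4979491] → run C
t=11: vr[D=5385216/2542507 F=10716160/4979491] → run D
t=12: vr[D=7424000/2542507 F=10716160/4979491] → run F
t=13: vr[D=7424000/2542507 F=12754944/4979491] → run F
t=14: vr[D=7424000/2542507 F=14793728/4979491] → run D
t=15: vr[F=14793728/4979491] → run F
t=16: (idle)
t=17: (idle)
t=18: (idle)
t=19: (idle)
t=20: (idle)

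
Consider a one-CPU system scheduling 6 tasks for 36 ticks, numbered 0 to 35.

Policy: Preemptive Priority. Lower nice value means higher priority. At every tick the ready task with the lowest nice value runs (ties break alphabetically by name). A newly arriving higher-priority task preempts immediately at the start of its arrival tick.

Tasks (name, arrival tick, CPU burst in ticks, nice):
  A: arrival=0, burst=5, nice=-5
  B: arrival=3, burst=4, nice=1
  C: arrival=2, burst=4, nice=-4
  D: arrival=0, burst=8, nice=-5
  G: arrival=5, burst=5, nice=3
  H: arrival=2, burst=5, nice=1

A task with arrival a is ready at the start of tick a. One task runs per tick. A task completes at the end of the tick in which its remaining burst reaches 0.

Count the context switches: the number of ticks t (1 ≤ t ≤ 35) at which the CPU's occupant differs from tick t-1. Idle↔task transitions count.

context switches = 6

t=0: ready={A,D} → run A
t=1: ready={A,D} → run A
t=2: ready={A,C,D,H} → run A
t=3: ready={A,B,C,D,H} → run A
t=4: ready={A,B,C,D,H} → run A
t=5: ready={B,C,D,G,H} → run D
t=6: ready={B,C,D,G,H} → run D
t=7: ready={B,C,D,G,H} → run D
t=8: ready={B,C,D,G,H} → run D
t=9: ready={B,C,D,G,H} → run D
t=10: ready={B,C,D,G,H} → run D
t=11: ready={B,C,D,G,H} → run D
t=12: ready={B,C,D,G,H} → run D
t=13: ready={B,C,G,H} → run C
t=14: ready={B,C,G,H} → run C
t=15: ready={B,C,G,H} → run C
t=16: ready={B,C,G,H} → run C
t=17: ready={B,G,H} → run B
t=18: ready={B,G,H} → run B
t=19: ready={B,G,H} → run B
t=20: ready={B,G,H} → run B
t=21: ready={G,H} → run H
t=22: ready={G,H} → run H
t=23: ready={G,H} → run H
t=24: ready={G,H} → run H
t=25: ready={G,H} → run H
t=26: ready={G} → run G
t=27: ready={G} → run G
t=28: ready={G} → run G
t=29: ready={G} → run G
t=30: ready={G} → run G
t=31: (idle)
t=32: (idle)
t=33: (idle)
t=34: (idle)
t=35: (idle)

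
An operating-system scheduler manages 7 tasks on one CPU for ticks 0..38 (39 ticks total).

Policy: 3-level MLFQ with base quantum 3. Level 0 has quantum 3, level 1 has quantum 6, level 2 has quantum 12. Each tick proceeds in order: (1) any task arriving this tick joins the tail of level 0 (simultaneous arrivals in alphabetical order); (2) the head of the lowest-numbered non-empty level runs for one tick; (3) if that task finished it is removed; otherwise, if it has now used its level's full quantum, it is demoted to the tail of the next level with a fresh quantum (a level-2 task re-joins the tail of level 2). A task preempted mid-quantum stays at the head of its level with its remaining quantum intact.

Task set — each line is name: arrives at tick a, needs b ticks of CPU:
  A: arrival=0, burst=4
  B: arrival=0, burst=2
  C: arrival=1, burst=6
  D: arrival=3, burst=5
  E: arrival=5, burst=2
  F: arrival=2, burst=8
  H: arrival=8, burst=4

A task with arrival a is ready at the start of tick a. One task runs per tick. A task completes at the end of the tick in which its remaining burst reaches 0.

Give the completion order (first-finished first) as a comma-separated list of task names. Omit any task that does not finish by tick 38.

completion order = B, E, A, C, F, D, H

t=0: L0/L1/L2 = AB/-/- → run A
t=1: L0/L1/L2 = ABC/-/- → run A
t=2: L0/L1/L2 = ABCF/-/- → run A
t=3: L0/L1/L2 = BCFD/A/- → run B
t=4: L0/L1/L2 = BCFD/A/- → run B
t=5: L0/L1/L2 = CFDE/A/- → run C
t=6: L0/L1/L2 = CFDE/A/- → run C
t=7: L0/L1/L2 = CFDE/A/- → run C
t=8: L0/L1/L2 = FDEH/AC/- → run F
t=9: L0/L1/L2 = FDEH/AC/- → run F
t=10: L0/L1/L2 = FDEH/AC/- → run F
t=11: L0/L1/L2 = DEH/ACF/- → run D
t=12: L0/L1/L2 = DEH/ACF/- → run D
t=13: L0/L1/L2 = DEH/ACF/- → run D
t=14: L0/L1/L2 = EH/ACFD/- → run E
t=15: L0/L1/L2 = EH/ACFD/- → run E
t=16: L0/L1/L2 = H/ACFD/- → run H
t=17: L0/L1/L2 = H/ACFD/- → run H
t=18: L0/L1/L2 = H/ACFD/- → run H
t=19: L0/L1/L2 = -/ACFDH/- → run A
t=20: L0/L1/L2 = -/CFDH/- → run C
t=21: L0/L1/L2 = -/CFDH/- → run C
t=22: L0/L1/L2 = -/CFDH/- → run C
t=23: L0/L1/L2 = -/FDH/- → run F
t=24: L0/L1/L2 = -/FDH/- → run F
t=25: L0/L1/L2 = -/FDH/- → run F
t=26: L0/L1/L2 = -/FDH/- → run F
t=27: L0/L1/L2 = -/FDH/- → run F
t=28: L0/L1/L2 = -/DH/- → run D
t=29: L0/L1/L2 = -/DH/- → run D
t=30: L0/L1/L2 = -/H/- → run H
t=31: (idle)
t=32: (idle)
t=33: (idle)
t=34: (idle)
t=35: (idle)
t=36: (idle)
t=37: (idle)
t=38: (idle)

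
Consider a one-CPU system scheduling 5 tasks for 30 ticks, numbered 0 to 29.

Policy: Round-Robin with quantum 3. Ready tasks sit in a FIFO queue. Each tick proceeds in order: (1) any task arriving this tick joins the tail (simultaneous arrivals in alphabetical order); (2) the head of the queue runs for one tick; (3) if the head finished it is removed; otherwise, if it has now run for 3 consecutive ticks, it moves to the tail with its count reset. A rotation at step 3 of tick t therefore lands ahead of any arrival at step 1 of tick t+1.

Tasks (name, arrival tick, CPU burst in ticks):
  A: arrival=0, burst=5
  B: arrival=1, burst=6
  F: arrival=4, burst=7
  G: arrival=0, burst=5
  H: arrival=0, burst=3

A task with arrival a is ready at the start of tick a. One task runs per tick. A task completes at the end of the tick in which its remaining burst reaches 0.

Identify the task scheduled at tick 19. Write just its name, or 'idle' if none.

running at tick 19 = B

t=0: queue=[A,G,H] q_used=0 → run A
t=1: queue=[A,G,H,B] q_used=1 → run A
t=2: queue=[A,G,H,B] q_used=2 → run A
t=3: queue=[G,H,B,A] q_used=0 → run G
t=4: queue=[G,H,B,A,F] q_used=1 → run G
t=5: queue=[G,H,B,A,F] q_used=2 → run G
t=6: queue=[H,B,A,F,G] q_used=0 → run H
t=7: queue=[H,B,A,F,G] q_used=1 → run H
t=8: queue=[H,B,A,F,G] q_used=2 → run H
t=9: queue=[B,A,F,G] q_used=0 → run B
t=10: queue=[B,A,F,G] q_used=1 → run B
t=11: queue=[B,A,F,G] q_used=2 → run B
t=12: queue=[A,F,G,B] q_used=0 → run A
t=13: queue=[A,F,G,B] q_used=1 → run A
t=14: queue=[F,G,B] q_used=0 → run F
t=15: queue=[F,G,B] q_used=1 → run F
t=16: queue=[F,G,B] q_used=2 → run F
t=17: queue=[G,B,F] q_used=0 → run G
t=18: queue=[G,B,F] q_used=1 → run G
t=19: queue=[B,F] q_used=0 → run B
t=20: queue=[B,F] q_used=1 → run B
t=21: queue=[B,F] q_used=2 → run B
t=22: queue=[F] q_used=0 → run F
t=23: queue=[F] q_used=1 → run F
t=24: queue=[F] q_used=2 → run F
t=25: queue=[F] q_used=0 → run F
t=26: (idle)
t=27: (idle)
t=28: (idle)
t=29: (idle)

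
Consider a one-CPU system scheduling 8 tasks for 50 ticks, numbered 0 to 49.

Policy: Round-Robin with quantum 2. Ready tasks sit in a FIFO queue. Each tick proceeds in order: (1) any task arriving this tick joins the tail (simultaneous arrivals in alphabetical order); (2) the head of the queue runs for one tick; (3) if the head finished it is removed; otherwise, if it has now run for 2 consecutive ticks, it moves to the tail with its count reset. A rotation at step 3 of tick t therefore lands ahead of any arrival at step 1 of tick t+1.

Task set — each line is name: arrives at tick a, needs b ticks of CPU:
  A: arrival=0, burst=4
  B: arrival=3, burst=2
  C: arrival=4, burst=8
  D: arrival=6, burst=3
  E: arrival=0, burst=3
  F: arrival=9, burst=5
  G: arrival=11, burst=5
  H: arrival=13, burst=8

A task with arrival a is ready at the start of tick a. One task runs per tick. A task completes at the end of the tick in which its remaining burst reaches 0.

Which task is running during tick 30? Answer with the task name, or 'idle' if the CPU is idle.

running at tick 30 = F

t=0: queue=[A,E] q_used=0 → run A
t=1: queue=[A,E] q_used=1 → run A
t=2: queue=[E,A] q_used=0 → run E
t=3: queue=[E,A,B] q_used=1 → run E
t=4: queue=[A,B,E,C] q_used=0 → run A
t=5: queue=[A,B,E,C] q_used=1 → run A
t=6: queue=[B,E,C,D] q_used=0 → run B
t=7: queue=[B,E,C,D] q_used=1 → run B
t=8: queue=[E,C,D] q_used=0 → run E
t=9: queue=[C,D,F] q_used=0 → run C
t=10: queue=[C,D,F] q_used=1 → run C
t=11: queue=[D,F,C,G] q_used=0 → run D
t=12: queue=[D,F,C,G] q_used=1 → run D
t=13: queue=[F,C,G,D,H] q_used=0 → run F
t=14: queue=[F,C,G,D,H] q_used=1 → run F
t=15: queue=[C,G,D,H,F] q_used=0 → run C
t=16: queue=[C,G,D,H,F] q_used=1 → run C
t=17: queue=[G,D,H,F,C] q_used=0 → run G
t=18: queue=[G,D,H,F,C] q_used=1 → run G
t=19: queue=[D,H,F,C,G] q_used=0 → run D
t=20: queue=[H,F,C,G] q_used=0 → run H
t=21: queue=[H,F,C,G] q_used=1 → run H
t=22: queue=[F,C,G,H] q_used=0 → run F
t=23: queue=[F,C,G,H] q_used=1 → run F
t=24: queue=[C,G,H,F] q_used=0 → run C
t=25: queue=[C,G,H,F] q_used=1 → run C
t=26: queue=[G,H,F,C] q_used=0 → run G
t=27: queue=[G,H,F,C] q_used=1 → run G
t=28: queue=[H,F,C,G] q_used=0 → run H
t=29: queue=[H,F,C,G] q_used=1 → run H
t=30: queue=[F,C,G,H] q_used=0 → run F
t=31: queue=[C,G,H] q_used=0 → run C
t=32: queue=[C,G,H] q_used=1 → run C
t=33: queue=[G,H] q_used=0 → run G
t=34: queue=[H] q_used=0 → run H
t=35: queue=[H] q_used=1 → run H
t=36: queue=[H] q_used=0 → run H
t=37: queue=[H] q_used=1 → run H
t=38: (idle)
t=39: (idle)
t=40: (idle)
t=41: (idle)
t=42: (idle)
t=43: (idle)
t=44: (idle)
t=45: (idle)
t=46: (idle)
t=47: (idle)
t=48: (idle)
t=49: (idle)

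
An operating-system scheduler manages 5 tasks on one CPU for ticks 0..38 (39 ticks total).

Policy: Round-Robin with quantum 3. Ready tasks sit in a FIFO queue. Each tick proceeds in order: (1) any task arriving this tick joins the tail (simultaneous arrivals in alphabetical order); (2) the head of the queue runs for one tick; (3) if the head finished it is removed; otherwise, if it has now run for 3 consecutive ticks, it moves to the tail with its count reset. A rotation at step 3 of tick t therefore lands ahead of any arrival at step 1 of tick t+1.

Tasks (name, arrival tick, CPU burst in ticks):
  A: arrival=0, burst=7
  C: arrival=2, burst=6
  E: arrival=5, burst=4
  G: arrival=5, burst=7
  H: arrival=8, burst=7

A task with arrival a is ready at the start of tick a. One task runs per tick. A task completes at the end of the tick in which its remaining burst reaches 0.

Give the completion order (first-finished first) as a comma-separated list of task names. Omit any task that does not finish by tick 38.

completion order = C, A, E, G, H

t=0: queue=[A] q_used=0 → run A
t=1: queue=[A] q_used=1 → run A
t=2: queue=[A,C] q_used=2 → run A
t=3: queue=[C,A] q_used=0 → run C
t=4: queue=[C,A] q_used=1 → run C
t=5: queue=[C,A,E,G] q_used=2 → run C
t=6: queue=[A,E,G,C] q_used=0 → run A
t=7: queue=[A,E,G,C] q_used=1 → run A
t=8: queue=[A,E,G,C,H] q_used=2 → run A
t=9: queue=[E,G,C,H,A] q_used=0 → run E
t=10: queue=[E,G,C,H,A] q_used=1 → run E
t=11: queue=[E,G,C,H,A] q_used=2 → run E
t=12: queue=[G,C,H,A,E] q_used=0 → run G
t=13: queue=[G,C,H,A,E] q_used=1 → run G
t=14: queue=[G,C,H,A,E] q_used=2 → run G
t=15: queue=[C,H,A,E,G] q_used=0 → run C
t=16: queue=[C,H,A,E,G] q_used=1 → run C
t=17: queue=[C,H,A,E,G] q_used=2 → run C
t=18: queue=[H,A,E,G] q_used=0 → run H
t=19: queue=[H,A,E,G] q_used=1 → run H
t=20: queue=[H,A,E,G] q_used=2 → run H
t=21: queue=[A,E,G,H] q_used=0 → run A
t=22: queue=[E,G,H] q_used=0 → run E
t=23: queue=[G,H] q_used=0 → run G
t=24: queue=[G,H] q_used=1 → run G
t=25: queue=[G,H] q_used=2 → run G
t=26: queue=[H,G] q_used=0 → run H
t=27: queue=[H,G] q_used=1 → run H
t=28: queue=[H,G] q_used=2 → run H
t=29: queue=[G,H] q_used=0 → run G
t=30: queue=[H] q_used=0 → run H
t=31: (idle)
t=32: (idle)
t=33: (idle)
t=34: (idle)
t=35: (idle)
t=36: (idle)
t=37: (idle)
t=38: (idle)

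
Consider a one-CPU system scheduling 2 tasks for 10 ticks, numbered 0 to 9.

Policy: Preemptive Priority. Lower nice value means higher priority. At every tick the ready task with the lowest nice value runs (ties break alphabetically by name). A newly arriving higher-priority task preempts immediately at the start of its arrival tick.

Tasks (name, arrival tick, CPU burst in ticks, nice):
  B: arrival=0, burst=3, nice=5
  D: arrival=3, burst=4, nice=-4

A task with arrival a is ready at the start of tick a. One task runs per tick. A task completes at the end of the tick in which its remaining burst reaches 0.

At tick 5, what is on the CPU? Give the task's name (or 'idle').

running at tick 5 = D

t=0: ready={B} → run B
t=1: ready={B} → run B
t=2: ready={B} → run B
t=3: ready={D} → run D
t=4: ready={D} → run D
t=5: ready={D} → run D
t=6: ready={D} → run D
t=7: (idle)
t=8: (idle)
t=9: (idle)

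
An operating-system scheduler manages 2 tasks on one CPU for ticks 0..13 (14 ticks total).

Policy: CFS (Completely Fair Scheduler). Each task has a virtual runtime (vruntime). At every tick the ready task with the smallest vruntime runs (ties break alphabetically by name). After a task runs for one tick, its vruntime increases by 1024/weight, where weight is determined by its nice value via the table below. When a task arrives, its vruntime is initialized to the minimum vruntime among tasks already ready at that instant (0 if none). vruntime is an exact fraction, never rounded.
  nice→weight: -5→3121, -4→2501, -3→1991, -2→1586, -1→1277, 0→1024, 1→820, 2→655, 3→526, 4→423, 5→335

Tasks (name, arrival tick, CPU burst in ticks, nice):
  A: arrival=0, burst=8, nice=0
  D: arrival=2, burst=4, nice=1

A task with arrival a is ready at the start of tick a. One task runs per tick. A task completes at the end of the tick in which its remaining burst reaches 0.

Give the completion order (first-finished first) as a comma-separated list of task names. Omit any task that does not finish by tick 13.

t=0: vr[A=0] → run A
t=1: vr[A=1] → run A
t=2: vr[A=2 D=2] → run A
t=3: vr[A=3 D=2] → run D
t=4: vr[A=3 D=666/205] → run A
t=5: vr[A=4 D=666/205] → run D
t=6: vr[A=4 D=922/205] → run A
t=7: vr[A=5 D=922/205] → run D
t=8: vr[A=5 D=1178/205] → run A
t=9: vr[A=6 D=1178/205] → run D
t=10: vr[A=6] → run A
t=11: vr[A=7] → run A
t=12: (idle)
t=13: (idle)

completion order = D, A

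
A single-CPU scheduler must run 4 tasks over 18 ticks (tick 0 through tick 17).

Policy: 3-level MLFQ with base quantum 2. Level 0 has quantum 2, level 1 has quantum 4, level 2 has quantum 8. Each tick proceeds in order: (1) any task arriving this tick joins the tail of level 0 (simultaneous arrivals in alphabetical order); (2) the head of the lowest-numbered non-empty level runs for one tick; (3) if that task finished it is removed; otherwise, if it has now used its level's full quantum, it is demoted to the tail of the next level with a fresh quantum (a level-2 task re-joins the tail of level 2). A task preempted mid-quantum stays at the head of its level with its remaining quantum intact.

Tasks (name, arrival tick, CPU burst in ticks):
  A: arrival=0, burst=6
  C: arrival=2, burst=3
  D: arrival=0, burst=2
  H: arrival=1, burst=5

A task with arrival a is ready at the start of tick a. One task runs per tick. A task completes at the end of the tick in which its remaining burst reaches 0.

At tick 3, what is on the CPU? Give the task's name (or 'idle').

running at tick 3 = D

t=0: L0/L1/L2 = AD/-/- → run A
t=1: L0/L1/L2 = ADH/-/- → run A
t=2: L0/L1/L2 = DHC/A/- → run D
t=3: L0/L1/L2 = DHC/A/- → run D
t=4: L0/L1/L2 = HC/A/- → run H
t=5: L0/L1/L2 = HC/A/- → run H
t=6: L0/L1/L2 = C/AH/- → run C
t=7: L0/L1/L2 = C/AH/- → run C
t=8: L0/L1/L2 = -/AHC/- → run A
t=9: L0/L1/L2 = -/AHC/- → run A
t=10: L0/L1/L2 = -/AHC/- → run A
t=11: L0/L1/L2 = -/AHC/- → run A
t=12: L0/L1/L2 = -/HC/- → run H
t=13: L0/L1/L2 = -/HC/- → run H
t=14: L0/L1/L2 = -/HC/- → run H
t=15: L0/L1/L2 = -/C/- → run C
t=16: (idle)
t=17: (idle)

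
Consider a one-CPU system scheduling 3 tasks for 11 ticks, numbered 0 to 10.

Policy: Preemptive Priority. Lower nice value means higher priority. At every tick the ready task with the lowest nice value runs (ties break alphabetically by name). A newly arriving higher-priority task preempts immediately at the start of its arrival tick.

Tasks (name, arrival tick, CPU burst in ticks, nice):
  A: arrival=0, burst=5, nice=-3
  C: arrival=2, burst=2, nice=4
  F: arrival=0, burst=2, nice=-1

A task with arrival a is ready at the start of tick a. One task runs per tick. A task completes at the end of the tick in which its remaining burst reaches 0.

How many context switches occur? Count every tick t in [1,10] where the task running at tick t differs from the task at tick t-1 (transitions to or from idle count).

context switches = 3

t=0: ready={A,F} → run A
t=1: ready={A,F} → run A
t=2: ready={A,C,F} → run A
t=3: ready={A,C,F} → run A
t=4: ready={A,C,F} → run A
t=5: ready={C,F} → run F
t=6: ready={C,F} → run F
t=7: ready={C} → run C
t=8: ready={C} → run C
t=9: (idle)
t=10: (idle)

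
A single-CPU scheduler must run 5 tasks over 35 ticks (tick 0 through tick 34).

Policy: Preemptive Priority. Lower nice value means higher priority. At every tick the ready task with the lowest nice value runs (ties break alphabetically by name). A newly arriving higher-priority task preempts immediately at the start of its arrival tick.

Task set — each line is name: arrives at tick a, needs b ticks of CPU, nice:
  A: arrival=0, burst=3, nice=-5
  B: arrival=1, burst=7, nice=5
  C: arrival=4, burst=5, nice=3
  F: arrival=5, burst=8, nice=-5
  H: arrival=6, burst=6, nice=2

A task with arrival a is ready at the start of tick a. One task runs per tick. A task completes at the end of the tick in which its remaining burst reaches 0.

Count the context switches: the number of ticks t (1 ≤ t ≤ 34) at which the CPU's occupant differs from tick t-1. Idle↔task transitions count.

context switches = 7

t=0: ready={A} → run A
t=1: ready={A,B} → run A
t=2: ready={A,B} → run A
t=3: ready={B} → run B
t=4: ready={B,C} → run C
t=5: ready={B,C,F} → run F
t=6: ready={B,C,F,H} → run F
t=7: ready={B,C,F,H} → run F
t=8: ready={B,C,F,H} → run F
t=9: ready={B,C,F,H} → run F
t=10: ready={B,C,F,H} → run F
t=11: ready={B,C,F,H} → run F
t=12: ready={B,C,F,H} → run F
t=13: ready={B,C,H} → run H
t=14: ready={B,C,H} → run H
t=15: ready={B,C,H} → run H
t=16: ready={B,C,H} → run H
t=17: ready={B,C,H} → run H
t=18: ready={B,C,H} → run H
t=19: ready={B,C} → run C
t=20: ready={B,C} → run C
t=21: ready={B,C} → run C
t=22: ready={B,C} → run C
t=23: ready={B} → run B
t=24: ready={B} → run B
t=25: ready={B} → run B
t=26: ready={B} → run B
t=27: ready={B} → run B
t=28: ready={B} → run B
t=29: (idle)
t=30: (idle)
t=31: (idle)
t=32: (idle)
t=33: (idle)
t=34: (idle)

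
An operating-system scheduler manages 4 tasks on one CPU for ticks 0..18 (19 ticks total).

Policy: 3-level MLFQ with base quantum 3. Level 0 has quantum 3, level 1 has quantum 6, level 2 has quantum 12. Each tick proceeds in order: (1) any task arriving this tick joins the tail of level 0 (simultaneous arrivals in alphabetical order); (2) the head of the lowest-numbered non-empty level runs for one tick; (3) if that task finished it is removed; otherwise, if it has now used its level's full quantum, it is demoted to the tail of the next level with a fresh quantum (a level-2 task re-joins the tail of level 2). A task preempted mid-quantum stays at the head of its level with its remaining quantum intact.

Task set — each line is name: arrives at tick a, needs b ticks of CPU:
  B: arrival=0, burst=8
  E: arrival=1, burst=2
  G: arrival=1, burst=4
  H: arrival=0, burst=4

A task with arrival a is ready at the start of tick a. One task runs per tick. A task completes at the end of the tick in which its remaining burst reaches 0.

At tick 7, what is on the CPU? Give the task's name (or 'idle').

t=0: L0/L1/L2 = BH/-/- → run B
t=1: L0/L1/L2 = BHEG/-/- → run B
t=2: L0/L1/L2 = BHEG/-/- → run B
t=3: L0/L1/L2 = HEG/B/- → run H
t=4: L0/L1/L2 = HEG/B/- → run H
t=5: L0/L1/L2 = HEG/B/- → run H
t=6: L0/L1/L2 = EG/BH/- → run E
t=7: L0/L1/L2 = EG/BH/- → run E
t=8: L0/L1/L2 = G/BH/- → run G
t=9: L0/L1/L2 = G/BH/- → run G
t=10: L0/L1/L2 = G/BH/- → run G
t=11: L0/L1/L2 = -/BHG/- → run B
t=12: L0/L1/L2 = -/BHG/- → run B
t=13: L0/L1/L2 = -/BHG/- → run B
t=14: L0/L1/L2 = -/BHG/- → run B
t=15: L0/L1/L2 = -/BHG/- → run B
t=16: L0/L1/L2 = -/HG/- → run H
t=17: L0/L1/L2 = -/G/- → run G
t=18: (idle)

running at tick 7 = E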